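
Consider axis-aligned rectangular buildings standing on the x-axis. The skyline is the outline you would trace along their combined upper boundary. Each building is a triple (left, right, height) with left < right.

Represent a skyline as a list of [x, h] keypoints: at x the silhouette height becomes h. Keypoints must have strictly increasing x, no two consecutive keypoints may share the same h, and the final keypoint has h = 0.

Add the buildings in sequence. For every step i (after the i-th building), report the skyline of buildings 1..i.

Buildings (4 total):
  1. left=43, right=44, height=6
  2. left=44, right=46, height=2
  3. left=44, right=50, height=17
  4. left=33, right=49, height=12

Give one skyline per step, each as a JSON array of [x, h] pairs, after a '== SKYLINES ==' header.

== SKYLINES ==
[[43,6],[44,0]]
[[43,6],[44,2],[46,0]]
[[43,6],[44,17],[50,0]]
[[33,12],[44,17],[50,0]]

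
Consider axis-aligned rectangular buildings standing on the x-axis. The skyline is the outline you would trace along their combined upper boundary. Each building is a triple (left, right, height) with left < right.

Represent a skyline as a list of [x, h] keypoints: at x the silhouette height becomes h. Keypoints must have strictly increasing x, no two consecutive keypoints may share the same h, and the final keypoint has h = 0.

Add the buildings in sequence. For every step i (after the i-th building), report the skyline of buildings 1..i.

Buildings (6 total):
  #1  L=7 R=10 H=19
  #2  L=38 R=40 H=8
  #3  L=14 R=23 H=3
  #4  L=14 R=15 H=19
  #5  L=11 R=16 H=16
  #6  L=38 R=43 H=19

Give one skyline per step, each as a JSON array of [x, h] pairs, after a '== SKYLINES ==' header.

== SKYLINES ==
[[7,19],[10,0]]
[[7,19],[10,0],[38,8],[40,0]]
[[7,19],[10,0],[14,3],[23,0],[38,8],[40,0]]
[[7,19],[10,0],[14,19],[15,3],[23,0],[38,8],[40,0]]
[[7,19],[10,0],[11,16],[14,19],[15,16],[16,3],[23,0],[38,8],[40,0]]
[[7,19],[10,0],[11,16],[14,19],[15,16],[16,3],[23,0],[38,19],[43,0]]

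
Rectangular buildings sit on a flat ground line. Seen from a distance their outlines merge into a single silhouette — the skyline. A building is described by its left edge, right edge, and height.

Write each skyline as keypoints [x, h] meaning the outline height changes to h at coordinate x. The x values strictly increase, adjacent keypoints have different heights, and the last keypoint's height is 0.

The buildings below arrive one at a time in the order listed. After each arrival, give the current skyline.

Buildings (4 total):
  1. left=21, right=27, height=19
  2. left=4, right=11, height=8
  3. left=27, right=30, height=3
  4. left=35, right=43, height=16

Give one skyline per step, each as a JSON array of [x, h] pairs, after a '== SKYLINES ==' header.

== SKYLINES ==
[[21,19],[27,0]]
[[4,8],[11,0],[21,19],[27,0]]
[[4,8],[11,0],[21,19],[27,3],[30,0]]
[[4,8],[11,0],[21,19],[27,3],[30,0],[35,16],[43,0]]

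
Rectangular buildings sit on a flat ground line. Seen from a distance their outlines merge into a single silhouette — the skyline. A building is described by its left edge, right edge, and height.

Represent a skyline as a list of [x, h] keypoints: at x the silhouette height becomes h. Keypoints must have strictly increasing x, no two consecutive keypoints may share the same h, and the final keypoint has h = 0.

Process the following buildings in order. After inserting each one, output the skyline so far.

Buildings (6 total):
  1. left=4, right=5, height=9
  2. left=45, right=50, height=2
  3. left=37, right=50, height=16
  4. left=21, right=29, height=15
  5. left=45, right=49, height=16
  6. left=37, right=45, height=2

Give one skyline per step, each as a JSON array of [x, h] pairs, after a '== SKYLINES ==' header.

== SKYLINES ==
[[4,9],[5,0]]
[[4,9],[5,0],[45,2],[50,0]]
[[4,9],[5,0],[37,16],[50,0]]
[[4,9],[5,0],[21,15],[29,0],[37,16],[50,0]]
[[4,9],[5,0],[21,15],[29,0],[37,16],[50,0]]
[[4,9],[5,0],[21,15],[29,0],[37,16],[50,0]]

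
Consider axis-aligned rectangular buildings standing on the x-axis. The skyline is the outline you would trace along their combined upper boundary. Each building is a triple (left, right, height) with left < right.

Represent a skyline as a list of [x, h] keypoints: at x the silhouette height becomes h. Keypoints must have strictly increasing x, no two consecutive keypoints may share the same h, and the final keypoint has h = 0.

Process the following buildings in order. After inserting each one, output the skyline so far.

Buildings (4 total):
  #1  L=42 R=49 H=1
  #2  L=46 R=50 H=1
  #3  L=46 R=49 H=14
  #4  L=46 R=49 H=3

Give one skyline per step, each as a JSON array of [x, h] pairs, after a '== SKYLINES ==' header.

== SKYLINES ==
[[42,1],[49,0]]
[[42,1],[50,0]]
[[42,1],[46,14],[49,1],[50,0]]
[[42,1],[46,14],[49,1],[50,0]]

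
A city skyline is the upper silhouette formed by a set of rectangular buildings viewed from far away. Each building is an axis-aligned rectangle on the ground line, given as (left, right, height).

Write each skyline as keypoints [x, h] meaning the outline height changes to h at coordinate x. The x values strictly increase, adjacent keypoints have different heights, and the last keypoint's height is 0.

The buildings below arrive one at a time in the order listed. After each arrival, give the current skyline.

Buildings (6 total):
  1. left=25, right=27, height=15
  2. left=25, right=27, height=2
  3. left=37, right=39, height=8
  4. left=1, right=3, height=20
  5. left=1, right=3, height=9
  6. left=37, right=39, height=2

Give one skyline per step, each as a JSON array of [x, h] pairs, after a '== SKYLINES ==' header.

== SKYLINES ==
[[25,15],[27,0]]
[[25,15],[27,0]]
[[25,15],[27,0],[37,8],[39,0]]
[[1,20],[3,0],[25,15],[27,0],[37,8],[39,0]]
[[1,20],[3,0],[25,15],[27,0],[37,8],[39,0]]
[[1,20],[3,0],[25,15],[27,0],[37,8],[39,0]]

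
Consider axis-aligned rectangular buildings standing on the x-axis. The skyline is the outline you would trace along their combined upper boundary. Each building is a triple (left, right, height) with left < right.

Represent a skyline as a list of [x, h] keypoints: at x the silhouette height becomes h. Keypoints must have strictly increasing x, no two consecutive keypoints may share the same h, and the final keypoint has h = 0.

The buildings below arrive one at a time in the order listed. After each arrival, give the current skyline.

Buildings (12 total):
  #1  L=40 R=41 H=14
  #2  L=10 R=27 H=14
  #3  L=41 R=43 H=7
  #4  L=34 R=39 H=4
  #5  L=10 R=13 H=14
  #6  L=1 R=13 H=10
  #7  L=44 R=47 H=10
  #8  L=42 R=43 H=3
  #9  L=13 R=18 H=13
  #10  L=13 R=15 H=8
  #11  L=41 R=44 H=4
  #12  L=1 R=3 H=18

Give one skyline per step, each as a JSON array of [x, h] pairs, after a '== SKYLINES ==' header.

== SKYLINES ==
[[40,14],[41,0]]
[[10,14],[27,0],[40,14],[41,0]]
[[10,14],[27,0],[40,14],[41,7],[43,0]]
[[10,14],[27,0],[34,4],[39,0],[40,14],[41,7],[43,0]]
[[10,14],[27,0],[34,4],[39,0],[40,14],[41,7],[43,0]]
[[1,10],[10,14],[27,0],[34,4],[39,0],[40,14],[41,7],[43,0]]
[[1,10],[10,14],[27,0],[34,4],[39,0],[40,14],[41,7],[43,0],[44,10],[47,0]]
[[1,10],[10,14],[27,0],[34,4],[39,0],[40,14],[41,7],[43,0],[44,10],[47,0]]
[[1,10],[10,14],[27,0],[34,4],[39,0],[40,14],[41,7],[43,0],[44,10],[47,0]]
[[1,10],[10,14],[27,0],[34,4],[39,0],[40,14],[41,7],[43,0],[44,10],[47,0]]
[[1,10],[10,14],[27,0],[34,4],[39,0],[40,14],[41,7],[43,4],[44,10],[47,0]]
[[1,18],[3,10],[10,14],[27,0],[34,4],[39,0],[40,14],[41,7],[43,4],[44,10],[47,0]]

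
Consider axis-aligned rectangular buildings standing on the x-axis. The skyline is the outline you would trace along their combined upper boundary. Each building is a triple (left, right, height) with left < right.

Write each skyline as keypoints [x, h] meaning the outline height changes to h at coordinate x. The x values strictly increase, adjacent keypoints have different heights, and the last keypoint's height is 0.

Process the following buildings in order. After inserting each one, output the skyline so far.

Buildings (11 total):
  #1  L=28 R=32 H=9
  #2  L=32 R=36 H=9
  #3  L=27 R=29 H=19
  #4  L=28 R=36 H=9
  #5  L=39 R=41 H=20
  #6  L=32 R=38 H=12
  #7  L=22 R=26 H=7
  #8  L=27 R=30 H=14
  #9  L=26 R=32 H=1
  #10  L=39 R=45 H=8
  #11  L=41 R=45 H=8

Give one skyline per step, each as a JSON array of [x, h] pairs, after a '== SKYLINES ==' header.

== SKYLINES ==
[[28,9],[32,0]]
[[28,9],[36,0]]
[[27,19],[29,9],[36,0]]
[[27,19],[29,9],[36,0]]
[[27,19],[29,9],[36,0],[39,20],[41,0]]
[[27,19],[29,9],[32,12],[38,0],[39,20],[41,0]]
[[22,7],[26,0],[27,19],[29,9],[32,12],[38,0],[39,20],[41,0]]
[[22,7],[26,0],[27,19],[29,14],[30,9],[32,12],[38,0],[39,20],[41,0]]
[[22,7],[26,1],[27,19],[29,14],[30,9],[32,12],[38,0],[39,20],[41,0]]
[[22,7],[26,1],[27,19],[29,14],[30,9],[32,12],[38,0],[39,20],[41,8],[45,0]]
[[22,7],[26,1],[27,19],[29,14],[30,9],[32,12],[38,0],[39,20],[41,8],[45,0]]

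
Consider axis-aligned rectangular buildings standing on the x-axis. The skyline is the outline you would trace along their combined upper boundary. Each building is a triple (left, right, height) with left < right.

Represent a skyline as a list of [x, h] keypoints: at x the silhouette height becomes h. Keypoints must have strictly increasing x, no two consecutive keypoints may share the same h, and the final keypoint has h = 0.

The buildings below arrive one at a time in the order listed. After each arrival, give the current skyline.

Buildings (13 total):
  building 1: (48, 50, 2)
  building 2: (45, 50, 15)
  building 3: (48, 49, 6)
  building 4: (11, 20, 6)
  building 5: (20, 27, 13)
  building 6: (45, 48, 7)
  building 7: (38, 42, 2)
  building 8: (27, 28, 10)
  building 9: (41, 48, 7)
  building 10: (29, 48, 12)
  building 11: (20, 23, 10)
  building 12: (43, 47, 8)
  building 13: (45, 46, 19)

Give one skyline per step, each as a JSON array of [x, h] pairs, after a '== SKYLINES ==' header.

== SKYLINES ==
[[48,2],[50,0]]
[[45,15],[50,0]]
[[45,15],[50,0]]
[[11,6],[20,0],[45,15],[50,0]]
[[11,6],[20,13],[27,0],[45,15],[50,0]]
[[11,6],[20,13],[27,0],[45,15],[50,0]]
[[11,6],[20,13],[27,0],[38,2],[42,0],[45,15],[50,0]]
[[11,6],[20,13],[27,10],[28,0],[38,2],[42,0],[45,15],[50,0]]
[[11,6],[20,13],[27,10],[28,0],[38,2],[41,7],[45,15],[50,0]]
[[11,6],[20,13],[27,10],[28,0],[29,12],[45,15],[50,0]]
[[11,6],[20,13],[27,10],[28,0],[29,12],[45,15],[50,0]]
[[11,6],[20,13],[27,10],[28,0],[29,12],[45,15],[50,0]]
[[11,6],[20,13],[27,10],[28,0],[29,12],[45,19],[46,15],[50,0]]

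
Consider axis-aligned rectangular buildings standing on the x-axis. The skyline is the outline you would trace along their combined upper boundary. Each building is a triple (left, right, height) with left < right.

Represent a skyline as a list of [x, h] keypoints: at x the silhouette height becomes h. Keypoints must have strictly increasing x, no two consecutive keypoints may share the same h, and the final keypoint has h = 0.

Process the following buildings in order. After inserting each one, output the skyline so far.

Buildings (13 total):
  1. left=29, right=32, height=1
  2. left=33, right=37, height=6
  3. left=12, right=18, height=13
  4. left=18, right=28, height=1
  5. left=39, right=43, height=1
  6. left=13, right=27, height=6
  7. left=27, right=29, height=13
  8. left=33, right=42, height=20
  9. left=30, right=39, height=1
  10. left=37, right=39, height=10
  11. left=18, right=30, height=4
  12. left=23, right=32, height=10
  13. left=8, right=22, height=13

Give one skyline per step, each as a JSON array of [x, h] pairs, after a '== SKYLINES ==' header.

== SKYLINES ==
[[29,1],[32,0]]
[[29,1],[32,0],[33,6],[37,0]]
[[12,13],[18,0],[29,1],[32,0],[33,6],[37,0]]
[[12,13],[18,1],[28,0],[29,1],[32,0],[33,6],[37,0]]
[[12,13],[18,1],[28,0],[29,1],[32,0],[33,6],[37,0],[39,1],[43,0]]
[[12,13],[18,6],[27,1],[28,0],[29,1],[32,0],[33,6],[37,0],[39,1],[43,0]]
[[12,13],[18,6],[27,13],[29,1],[32,0],[33,6],[37,0],[39,1],[43,0]]
[[12,13],[18,6],[27,13],[29,1],[32,0],[33,20],[42,1],[43,0]]
[[12,13],[18,6],[27,13],[29,1],[33,20],[42,1],[43,0]]
[[12,13],[18,6],[27,13],[29,1],[33,20],[42,1],[43,0]]
[[12,13],[18,6],[27,13],[29,4],[30,1],[33,20],[42,1],[43,0]]
[[12,13],[18,6],[23,10],[27,13],[29,10],[32,1],[33,20],[42,1],[43,0]]
[[8,13],[22,6],[23,10],[27,13],[29,10],[32,1],[33,20],[42,1],[43,0]]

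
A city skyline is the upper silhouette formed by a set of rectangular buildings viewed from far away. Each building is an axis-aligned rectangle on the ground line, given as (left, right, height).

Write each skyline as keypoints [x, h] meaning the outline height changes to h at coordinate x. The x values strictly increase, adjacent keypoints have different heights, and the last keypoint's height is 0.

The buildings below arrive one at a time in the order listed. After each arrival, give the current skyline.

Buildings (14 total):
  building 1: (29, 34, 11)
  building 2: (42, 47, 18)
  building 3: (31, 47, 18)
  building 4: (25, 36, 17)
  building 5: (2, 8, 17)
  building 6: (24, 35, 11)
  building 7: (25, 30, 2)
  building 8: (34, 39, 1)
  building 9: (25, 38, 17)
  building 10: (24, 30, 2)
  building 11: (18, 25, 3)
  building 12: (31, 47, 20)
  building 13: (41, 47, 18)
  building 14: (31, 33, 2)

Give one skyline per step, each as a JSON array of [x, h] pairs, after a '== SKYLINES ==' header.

== SKYLINES ==
[[29,11],[34,0]]
[[29,11],[34,0],[42,18],[47,0]]
[[29,11],[31,18],[47,0]]
[[25,17],[31,18],[47,0]]
[[2,17],[8,0],[25,17],[31,18],[47,0]]
[[2,17],[8,0],[24,11],[25,17],[31,18],[47,0]]
[[2,17],[8,0],[24,11],[25,17],[31,18],[47,0]]
[[2,17],[8,0],[24,11],[25,17],[31,18],[47,0]]
[[2,17],[8,0],[24,11],[25,17],[31,18],[47,0]]
[[2,17],[8,0],[24,11],[25,17],[31,18],[47,0]]
[[2,17],[8,0],[18,3],[24,11],[25,17],[31,18],[47,0]]
[[2,17],[8,0],[18,3],[24,11],[25,17],[31,20],[47,0]]
[[2,17],[8,0],[18,3],[24,11],[25,17],[31,20],[47,0]]
[[2,17],[8,0],[18,3],[24,11],[25,17],[31,20],[47,0]]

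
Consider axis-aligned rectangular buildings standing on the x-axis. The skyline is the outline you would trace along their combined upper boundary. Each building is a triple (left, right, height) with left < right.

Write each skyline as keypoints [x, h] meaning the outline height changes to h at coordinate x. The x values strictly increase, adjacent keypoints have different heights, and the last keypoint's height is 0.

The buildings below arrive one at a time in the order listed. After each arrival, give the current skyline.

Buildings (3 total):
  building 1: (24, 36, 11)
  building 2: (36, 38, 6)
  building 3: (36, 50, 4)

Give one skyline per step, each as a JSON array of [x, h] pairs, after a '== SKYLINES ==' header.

== SKYLINES ==
[[24,11],[36,0]]
[[24,11],[36,6],[38,0]]
[[24,11],[36,6],[38,4],[50,0]]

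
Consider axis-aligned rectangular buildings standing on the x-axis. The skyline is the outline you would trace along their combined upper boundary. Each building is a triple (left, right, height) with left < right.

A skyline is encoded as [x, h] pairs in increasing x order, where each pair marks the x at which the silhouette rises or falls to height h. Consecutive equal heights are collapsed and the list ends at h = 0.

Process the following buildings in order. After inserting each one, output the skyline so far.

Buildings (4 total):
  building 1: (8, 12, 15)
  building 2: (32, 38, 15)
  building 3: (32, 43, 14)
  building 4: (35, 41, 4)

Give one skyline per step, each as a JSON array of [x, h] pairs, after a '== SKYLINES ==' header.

== SKYLINES ==
[[8,15],[12,0]]
[[8,15],[12,0],[32,15],[38,0]]
[[8,15],[12,0],[32,15],[38,14],[43,0]]
[[8,15],[12,0],[32,15],[38,14],[43,0]]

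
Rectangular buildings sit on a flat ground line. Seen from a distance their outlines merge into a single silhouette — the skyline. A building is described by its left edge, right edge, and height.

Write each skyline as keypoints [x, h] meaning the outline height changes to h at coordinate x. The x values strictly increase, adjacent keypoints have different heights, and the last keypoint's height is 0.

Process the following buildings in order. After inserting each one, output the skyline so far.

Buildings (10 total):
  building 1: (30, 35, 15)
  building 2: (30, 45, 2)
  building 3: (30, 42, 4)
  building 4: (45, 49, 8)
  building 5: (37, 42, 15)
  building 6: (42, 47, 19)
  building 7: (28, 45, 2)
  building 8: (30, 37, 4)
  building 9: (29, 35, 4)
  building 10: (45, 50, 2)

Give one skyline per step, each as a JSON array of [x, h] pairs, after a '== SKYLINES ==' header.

== SKYLINES ==
[[30,15],[35,0]]
[[30,15],[35,2],[45,0]]
[[30,15],[35,4],[42,2],[45,0]]
[[30,15],[35,4],[42,2],[45,8],[49,0]]
[[30,15],[35,4],[37,15],[42,2],[45,8],[49,0]]
[[30,15],[35,4],[37,15],[42,19],[47,8],[49,0]]
[[28,2],[30,15],[35,4],[37,15],[42,19],[47,8],[49,0]]
[[28,2],[30,15],[35,4],[37,15],[42,19],[47,8],[49,0]]
[[28,2],[29,4],[30,15],[35,4],[37,15],[42,19],[47,8],[49,0]]
[[28,2],[29,4],[30,15],[35,4],[37,15],[42,19],[47,8],[49,2],[50,0]]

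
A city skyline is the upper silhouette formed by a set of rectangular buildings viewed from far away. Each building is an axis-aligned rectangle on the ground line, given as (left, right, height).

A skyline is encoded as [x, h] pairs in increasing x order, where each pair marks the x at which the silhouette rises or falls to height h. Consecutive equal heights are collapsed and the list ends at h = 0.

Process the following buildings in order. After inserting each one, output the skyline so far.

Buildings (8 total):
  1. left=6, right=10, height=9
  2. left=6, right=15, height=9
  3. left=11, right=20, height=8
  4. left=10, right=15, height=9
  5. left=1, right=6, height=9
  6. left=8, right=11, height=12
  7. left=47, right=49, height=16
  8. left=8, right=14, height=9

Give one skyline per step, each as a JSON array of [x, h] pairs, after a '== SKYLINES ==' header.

== SKYLINES ==
[[6,9],[10,0]]
[[6,9],[15,0]]
[[6,9],[15,8],[20,0]]
[[6,9],[15,8],[20,0]]
[[1,9],[15,8],[20,0]]
[[1,9],[8,12],[11,9],[15,8],[20,0]]
[[1,9],[8,12],[11,9],[15,8],[20,0],[47,16],[49,0]]
[[1,9],[8,12],[11,9],[15,8],[20,0],[47,16],[49,0]]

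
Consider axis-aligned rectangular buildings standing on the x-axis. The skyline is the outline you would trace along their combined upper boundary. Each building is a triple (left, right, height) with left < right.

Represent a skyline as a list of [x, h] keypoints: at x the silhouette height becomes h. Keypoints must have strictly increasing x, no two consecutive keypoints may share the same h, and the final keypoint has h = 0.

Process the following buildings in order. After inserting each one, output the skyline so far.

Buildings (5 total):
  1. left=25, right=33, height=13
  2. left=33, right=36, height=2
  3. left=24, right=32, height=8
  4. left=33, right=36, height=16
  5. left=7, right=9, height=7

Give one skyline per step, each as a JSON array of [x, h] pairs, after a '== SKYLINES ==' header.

== SKYLINES ==
[[25,13],[33,0]]
[[25,13],[33,2],[36,0]]
[[24,8],[25,13],[33,2],[36,0]]
[[24,8],[25,13],[33,16],[36,0]]
[[7,7],[9,0],[24,8],[25,13],[33,16],[36,0]]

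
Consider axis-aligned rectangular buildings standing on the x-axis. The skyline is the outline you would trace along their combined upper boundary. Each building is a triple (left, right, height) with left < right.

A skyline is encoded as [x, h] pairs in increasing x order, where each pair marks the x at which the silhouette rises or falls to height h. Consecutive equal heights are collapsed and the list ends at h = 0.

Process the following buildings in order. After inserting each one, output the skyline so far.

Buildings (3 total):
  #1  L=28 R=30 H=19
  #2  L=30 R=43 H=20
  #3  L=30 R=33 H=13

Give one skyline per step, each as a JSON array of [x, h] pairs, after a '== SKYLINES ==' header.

== SKYLINES ==
[[28,19],[30,0]]
[[28,19],[30,20],[43,0]]
[[28,19],[30,20],[43,0]]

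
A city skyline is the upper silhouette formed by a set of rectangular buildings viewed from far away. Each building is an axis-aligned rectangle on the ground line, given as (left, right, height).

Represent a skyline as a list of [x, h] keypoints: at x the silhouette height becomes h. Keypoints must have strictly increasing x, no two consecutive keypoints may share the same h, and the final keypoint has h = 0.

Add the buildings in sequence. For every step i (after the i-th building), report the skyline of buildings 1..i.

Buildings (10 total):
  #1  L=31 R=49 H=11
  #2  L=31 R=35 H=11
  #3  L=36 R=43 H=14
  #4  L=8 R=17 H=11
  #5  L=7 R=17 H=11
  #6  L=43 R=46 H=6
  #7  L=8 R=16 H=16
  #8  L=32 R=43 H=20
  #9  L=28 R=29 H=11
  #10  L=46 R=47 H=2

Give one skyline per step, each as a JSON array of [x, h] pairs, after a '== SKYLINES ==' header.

== SKYLINES ==
[[31,11],[49,0]]
[[31,11],[49,0]]
[[31,11],[36,14],[43,11],[49,0]]
[[8,11],[17,0],[31,11],[36,14],[43,11],[49,0]]
[[7,11],[17,0],[31,11],[36,14],[43,11],[49,0]]
[[7,11],[17,0],[31,11],[36,14],[43,11],[49,0]]
[[7,11],[8,16],[16,11],[17,0],[31,11],[36,14],[43,11],[49,0]]
[[7,11],[8,16],[16,11],[17,0],[31,11],[32,20],[43,11],[49,0]]
[[7,11],[8,16],[16,11],[17,0],[28,11],[29,0],[31,11],[32,20],[43,11],[49,0]]
[[7,11],[8,16],[16,11],[17,0],[28,11],[29,0],[31,11],[32,20],[43,11],[49,0]]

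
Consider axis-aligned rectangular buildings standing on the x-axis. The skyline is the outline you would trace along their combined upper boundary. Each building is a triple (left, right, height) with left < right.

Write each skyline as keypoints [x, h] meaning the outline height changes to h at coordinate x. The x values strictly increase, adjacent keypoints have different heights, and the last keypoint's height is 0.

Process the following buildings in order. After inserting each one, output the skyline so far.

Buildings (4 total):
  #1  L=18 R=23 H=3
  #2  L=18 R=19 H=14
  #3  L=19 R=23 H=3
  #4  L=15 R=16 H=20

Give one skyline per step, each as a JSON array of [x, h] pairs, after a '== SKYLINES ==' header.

== SKYLINES ==
[[18,3],[23,0]]
[[18,14],[19,3],[23,0]]
[[18,14],[19,3],[23,0]]
[[15,20],[16,0],[18,14],[19,3],[23,0]]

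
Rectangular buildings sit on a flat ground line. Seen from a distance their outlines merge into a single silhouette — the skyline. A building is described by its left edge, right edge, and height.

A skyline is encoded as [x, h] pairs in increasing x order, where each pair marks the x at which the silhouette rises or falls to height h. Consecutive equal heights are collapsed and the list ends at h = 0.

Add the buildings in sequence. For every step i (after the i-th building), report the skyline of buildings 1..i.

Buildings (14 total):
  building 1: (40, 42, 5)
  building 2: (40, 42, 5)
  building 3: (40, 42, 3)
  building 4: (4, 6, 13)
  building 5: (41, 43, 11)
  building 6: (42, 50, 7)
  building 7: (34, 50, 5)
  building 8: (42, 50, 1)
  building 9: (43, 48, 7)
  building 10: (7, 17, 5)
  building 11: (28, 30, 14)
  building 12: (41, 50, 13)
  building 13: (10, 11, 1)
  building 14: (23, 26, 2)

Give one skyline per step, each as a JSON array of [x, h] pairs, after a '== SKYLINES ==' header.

== SKYLINES ==
[[40,5],[42,0]]
[[40,5],[42,0]]
[[40,5],[42,0]]
[[4,13],[6,0],[40,5],[42,0]]
[[4,13],[6,0],[40,5],[41,11],[43,0]]
[[4,13],[6,0],[40,5],[41,11],[43,7],[50,0]]
[[4,13],[6,0],[34,5],[41,11],[43,7],[50,0]]
[[4,13],[6,0],[34,5],[41,11],[43,7],[50,0]]
[[4,13],[6,0],[34,5],[41,11],[43,7],[50,0]]
[[4,13],[6,0],[7,5],[17,0],[34,5],[41,11],[43,7],[50,0]]
[[4,13],[6,0],[7,5],[17,0],[28,14],[30,0],[34,5],[41,11],[43,7],[50,0]]
[[4,13],[6,0],[7,5],[17,0],[28,14],[30,0],[34,5],[41,13],[50,0]]
[[4,13],[6,0],[7,5],[17,0],[28,14],[30,0],[34,5],[41,13],[50,0]]
[[4,13],[6,0],[7,5],[17,0],[23,2],[26,0],[28,14],[30,0],[34,5],[41,13],[50,0]]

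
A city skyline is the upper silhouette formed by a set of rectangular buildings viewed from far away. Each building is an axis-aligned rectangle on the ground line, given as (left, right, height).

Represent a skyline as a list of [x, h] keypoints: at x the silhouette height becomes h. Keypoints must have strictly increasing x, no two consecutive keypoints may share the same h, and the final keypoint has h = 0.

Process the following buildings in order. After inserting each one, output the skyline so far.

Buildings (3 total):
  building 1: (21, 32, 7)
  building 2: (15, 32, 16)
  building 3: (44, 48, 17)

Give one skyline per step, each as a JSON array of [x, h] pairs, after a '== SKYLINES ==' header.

== SKYLINES ==
[[21,7],[32,0]]
[[15,16],[32,0]]
[[15,16],[32,0],[44,17],[48,0]]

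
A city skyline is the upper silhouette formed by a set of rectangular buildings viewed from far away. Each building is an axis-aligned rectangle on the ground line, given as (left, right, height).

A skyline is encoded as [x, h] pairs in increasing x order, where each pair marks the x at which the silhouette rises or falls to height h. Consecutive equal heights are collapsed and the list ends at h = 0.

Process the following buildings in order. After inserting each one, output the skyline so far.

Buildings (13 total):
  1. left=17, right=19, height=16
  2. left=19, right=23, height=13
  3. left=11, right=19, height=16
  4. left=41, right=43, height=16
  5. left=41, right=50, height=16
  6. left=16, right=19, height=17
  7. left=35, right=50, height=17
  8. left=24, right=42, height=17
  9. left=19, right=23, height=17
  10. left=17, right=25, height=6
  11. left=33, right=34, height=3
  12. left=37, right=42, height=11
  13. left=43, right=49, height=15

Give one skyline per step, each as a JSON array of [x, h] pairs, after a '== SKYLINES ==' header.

== SKYLINES ==
[[17,16],[19,0]]
[[17,16],[19,13],[23,0]]
[[11,16],[19,13],[23,0]]
[[11,16],[19,13],[23,0],[41,16],[43,0]]
[[11,16],[19,13],[23,0],[41,16],[50,0]]
[[11,16],[16,17],[19,13],[23,0],[41,16],[50,0]]
[[11,16],[16,17],[19,13],[23,0],[35,17],[50,0]]
[[11,16],[16,17],[19,13],[23,0],[24,17],[50,0]]
[[11,16],[16,17],[23,0],[24,17],[50,0]]
[[11,16],[16,17],[23,6],[24,17],[50,0]]
[[11,16],[16,17],[23,6],[24,17],[50,0]]
[[11,16],[16,17],[23,6],[24,17],[50,0]]
[[11,16],[16,17],[23,6],[24,17],[50,0]]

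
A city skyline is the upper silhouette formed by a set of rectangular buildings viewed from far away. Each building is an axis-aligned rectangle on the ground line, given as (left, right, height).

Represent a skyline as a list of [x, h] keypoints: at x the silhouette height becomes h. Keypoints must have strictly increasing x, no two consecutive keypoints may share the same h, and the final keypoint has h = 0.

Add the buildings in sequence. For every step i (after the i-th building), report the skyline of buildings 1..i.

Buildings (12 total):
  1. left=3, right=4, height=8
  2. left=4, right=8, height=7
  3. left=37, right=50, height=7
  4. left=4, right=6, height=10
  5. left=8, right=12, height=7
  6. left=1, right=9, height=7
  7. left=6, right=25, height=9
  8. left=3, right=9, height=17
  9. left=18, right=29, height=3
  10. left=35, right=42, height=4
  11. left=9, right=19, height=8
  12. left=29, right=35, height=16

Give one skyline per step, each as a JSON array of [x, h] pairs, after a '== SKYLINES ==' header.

== SKYLINES ==
[[3,8],[4,0]]
[[3,8],[4,7],[8,0]]
[[3,8],[4,7],[8,0],[37,7],[50,0]]
[[3,8],[4,10],[6,7],[8,0],[37,7],[50,0]]
[[3,8],[4,10],[6,7],[12,0],[37,7],[50,0]]
[[1,7],[3,8],[4,10],[6,7],[12,0],[37,7],[50,0]]
[[1,7],[3,8],[4,10],[6,9],[25,0],[37,7],[50,0]]
[[1,7],[3,17],[9,9],[25,0],[37,7],[50,0]]
[[1,7],[3,17],[9,9],[25,3],[29,0],[37,7],[50,0]]
[[1,7],[3,17],[9,9],[25,3],[29,0],[35,4],[37,7],[50,0]]
[[1,7],[3,17],[9,9],[25,3],[29,0],[35,4],[37,7],[50,0]]
[[1,7],[3,17],[9,9],[25,3],[29,16],[35,4],[37,7],[50,0]]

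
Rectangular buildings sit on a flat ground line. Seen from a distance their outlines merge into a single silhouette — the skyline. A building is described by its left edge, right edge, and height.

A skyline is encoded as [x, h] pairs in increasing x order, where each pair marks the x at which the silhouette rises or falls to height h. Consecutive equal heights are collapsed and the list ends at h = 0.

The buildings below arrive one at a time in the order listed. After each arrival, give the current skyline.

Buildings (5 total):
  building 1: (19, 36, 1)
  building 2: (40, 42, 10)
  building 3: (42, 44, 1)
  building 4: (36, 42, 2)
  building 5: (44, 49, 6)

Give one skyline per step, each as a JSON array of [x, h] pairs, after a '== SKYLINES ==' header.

== SKYLINES ==
[[19,1],[36,0]]
[[19,1],[36,0],[40,10],[42,0]]
[[19,1],[36,0],[40,10],[42,1],[44,0]]
[[19,1],[36,2],[40,10],[42,1],[44,0]]
[[19,1],[36,2],[40,10],[42,1],[44,6],[49,0]]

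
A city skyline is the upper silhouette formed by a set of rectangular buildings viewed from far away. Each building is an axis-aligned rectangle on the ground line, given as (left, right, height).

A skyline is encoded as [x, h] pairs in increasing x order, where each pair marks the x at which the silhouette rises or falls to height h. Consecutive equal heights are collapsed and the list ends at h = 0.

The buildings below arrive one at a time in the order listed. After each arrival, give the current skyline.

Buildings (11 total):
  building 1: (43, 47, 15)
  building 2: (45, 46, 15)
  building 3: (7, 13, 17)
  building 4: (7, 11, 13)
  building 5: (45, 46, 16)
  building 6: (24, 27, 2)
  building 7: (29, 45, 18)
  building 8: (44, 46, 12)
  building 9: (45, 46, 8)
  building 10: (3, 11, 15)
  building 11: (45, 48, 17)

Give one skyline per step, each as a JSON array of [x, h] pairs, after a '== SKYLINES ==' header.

== SKYLINES ==
[[43,15],[47,0]]
[[43,15],[47,0]]
[[7,17],[13,0],[43,15],[47,0]]
[[7,17],[13,0],[43,15],[47,0]]
[[7,17],[13,0],[43,15],[45,16],[46,15],[47,0]]
[[7,17],[13,0],[24,2],[27,0],[43,15],[45,16],[46,15],[47,0]]
[[7,17],[13,0],[24,2],[27,0],[29,18],[45,16],[46,15],[47,0]]
[[7,17],[13,0],[24,2],[27,0],[29,18],[45,16],[46,15],[47,0]]
[[7,17],[13,0],[24,2],[27,0],[29,18],[45,16],[46,15],[47,0]]
[[3,15],[7,17],[13,0],[24,2],[27,0],[29,18],[45,16],[46,15],[47,0]]
[[3,15],[7,17],[13,0],[24,2],[27,0],[29,18],[45,17],[48,0]]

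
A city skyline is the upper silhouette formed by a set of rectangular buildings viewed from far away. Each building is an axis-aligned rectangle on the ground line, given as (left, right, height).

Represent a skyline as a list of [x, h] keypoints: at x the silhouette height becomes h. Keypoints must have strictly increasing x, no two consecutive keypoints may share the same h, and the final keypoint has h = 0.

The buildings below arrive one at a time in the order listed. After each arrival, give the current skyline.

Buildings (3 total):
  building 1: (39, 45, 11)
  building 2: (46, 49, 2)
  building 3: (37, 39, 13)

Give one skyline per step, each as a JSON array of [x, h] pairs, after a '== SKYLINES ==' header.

== SKYLINES ==
[[39,11],[45,0]]
[[39,11],[45,0],[46,2],[49,0]]
[[37,13],[39,11],[45,0],[46,2],[49,0]]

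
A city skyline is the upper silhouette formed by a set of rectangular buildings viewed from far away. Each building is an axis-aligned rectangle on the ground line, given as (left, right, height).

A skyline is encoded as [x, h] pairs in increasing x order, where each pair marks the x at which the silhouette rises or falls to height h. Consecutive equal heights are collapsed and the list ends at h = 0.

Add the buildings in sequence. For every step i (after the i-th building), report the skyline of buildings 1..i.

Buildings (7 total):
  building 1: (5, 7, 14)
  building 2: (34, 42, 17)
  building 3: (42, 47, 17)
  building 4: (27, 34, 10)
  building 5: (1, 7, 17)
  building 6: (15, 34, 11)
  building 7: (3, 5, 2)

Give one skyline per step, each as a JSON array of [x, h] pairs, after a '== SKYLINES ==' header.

== SKYLINES ==
[[5,14],[7,0]]
[[5,14],[7,0],[34,17],[42,0]]
[[5,14],[7,0],[34,17],[47,0]]
[[5,14],[7,0],[27,10],[34,17],[47,0]]
[[1,17],[7,0],[27,10],[34,17],[47,0]]
[[1,17],[7,0],[15,11],[34,17],[47,0]]
[[1,17],[7,0],[15,11],[34,17],[47,0]]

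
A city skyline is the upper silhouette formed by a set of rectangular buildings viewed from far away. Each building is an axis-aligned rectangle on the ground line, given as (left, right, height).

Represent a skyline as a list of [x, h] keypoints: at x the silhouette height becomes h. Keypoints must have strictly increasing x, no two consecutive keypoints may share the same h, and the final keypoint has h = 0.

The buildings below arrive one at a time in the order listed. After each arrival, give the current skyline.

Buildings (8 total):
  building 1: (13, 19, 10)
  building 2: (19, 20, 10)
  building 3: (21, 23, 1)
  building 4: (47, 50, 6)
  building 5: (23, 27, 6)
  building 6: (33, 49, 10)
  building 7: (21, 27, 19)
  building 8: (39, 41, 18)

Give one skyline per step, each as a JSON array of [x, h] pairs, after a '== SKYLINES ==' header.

== SKYLINES ==
[[13,10],[19,0]]
[[13,10],[20,0]]
[[13,10],[20,0],[21,1],[23,0]]
[[13,10],[20,0],[21,1],[23,0],[47,6],[50,0]]
[[13,10],[20,0],[21,1],[23,6],[27,0],[47,6],[50,0]]
[[13,10],[20,0],[21,1],[23,6],[27,0],[33,10],[49,6],[50,0]]
[[13,10],[20,0],[21,19],[27,0],[33,10],[49,6],[50,0]]
[[13,10],[20,0],[21,19],[27,0],[33,10],[39,18],[41,10],[49,6],[50,0]]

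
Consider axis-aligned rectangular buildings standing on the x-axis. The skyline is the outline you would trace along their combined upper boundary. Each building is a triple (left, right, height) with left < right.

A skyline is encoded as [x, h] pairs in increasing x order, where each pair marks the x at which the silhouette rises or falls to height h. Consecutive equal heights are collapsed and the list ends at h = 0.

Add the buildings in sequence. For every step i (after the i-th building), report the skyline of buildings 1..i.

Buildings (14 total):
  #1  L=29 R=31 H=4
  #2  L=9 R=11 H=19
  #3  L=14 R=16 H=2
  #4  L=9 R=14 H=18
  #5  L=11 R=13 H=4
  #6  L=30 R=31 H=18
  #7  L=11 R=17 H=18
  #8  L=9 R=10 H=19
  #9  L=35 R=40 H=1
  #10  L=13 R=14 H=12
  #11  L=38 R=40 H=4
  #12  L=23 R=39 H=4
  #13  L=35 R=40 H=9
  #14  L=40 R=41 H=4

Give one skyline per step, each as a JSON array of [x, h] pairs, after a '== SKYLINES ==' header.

== SKYLINES ==
[[29,4],[31,0]]
[[9,19],[11,0],[29,4],[31,0]]
[[9,19],[11,0],[14,2],[16,0],[29,4],[31,0]]
[[9,19],[11,18],[14,2],[16,0],[29,4],[31,0]]
[[9,19],[11,18],[14,2],[16,0],[29,4],[31,0]]
[[9,19],[11,18],[14,2],[16,0],[29,4],[30,18],[31,0]]
[[9,19],[11,18],[17,0],[29,4],[30,18],[31,0]]
[[9,19],[11,18],[17,0],[29,4],[30,18],[31,0]]
[[9,19],[11,18],[17,0],[29,4],[30,18],[31,0],[35,1],[40,0]]
[[9,19],[11,18],[17,0],[29,4],[30,18],[31,0],[35,1],[40,0]]
[[9,19],[11,18],[17,0],[29,4],[30,18],[31,0],[35,1],[38,4],[40,0]]
[[9,19],[11,18],[17,0],[23,4],[30,18],[31,4],[40,0]]
[[9,19],[11,18],[17,0],[23,4],[30,18],[31,4],[35,9],[40,0]]
[[9,19],[11,18],[17,0],[23,4],[30,18],[31,4],[35,9],[40,4],[41,0]]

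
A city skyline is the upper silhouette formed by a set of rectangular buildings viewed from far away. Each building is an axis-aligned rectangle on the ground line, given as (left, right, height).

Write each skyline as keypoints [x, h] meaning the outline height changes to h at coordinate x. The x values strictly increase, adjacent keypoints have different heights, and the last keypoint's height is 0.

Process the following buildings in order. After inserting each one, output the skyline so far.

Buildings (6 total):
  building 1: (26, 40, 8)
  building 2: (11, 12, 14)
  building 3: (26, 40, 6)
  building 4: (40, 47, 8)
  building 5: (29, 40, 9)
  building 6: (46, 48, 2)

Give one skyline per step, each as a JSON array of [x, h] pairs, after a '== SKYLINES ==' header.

== SKYLINES ==
[[26,8],[40,0]]
[[11,14],[12,0],[26,8],[40,0]]
[[11,14],[12,0],[26,8],[40,0]]
[[11,14],[12,0],[26,8],[47,0]]
[[11,14],[12,0],[26,8],[29,9],[40,8],[47,0]]
[[11,14],[12,0],[26,8],[29,9],[40,8],[47,2],[48,0]]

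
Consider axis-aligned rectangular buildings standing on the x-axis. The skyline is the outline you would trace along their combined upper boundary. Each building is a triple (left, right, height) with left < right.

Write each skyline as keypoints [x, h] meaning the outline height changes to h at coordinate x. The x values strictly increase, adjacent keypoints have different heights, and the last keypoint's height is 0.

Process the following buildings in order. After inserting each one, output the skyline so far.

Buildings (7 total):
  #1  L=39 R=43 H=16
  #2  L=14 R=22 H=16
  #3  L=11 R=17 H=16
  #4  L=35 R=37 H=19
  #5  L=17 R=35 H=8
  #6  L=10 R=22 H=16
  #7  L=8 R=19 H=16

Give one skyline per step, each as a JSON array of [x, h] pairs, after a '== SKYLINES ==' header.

== SKYLINES ==
[[39,16],[43,0]]
[[14,16],[22,0],[39,16],[43,0]]
[[11,16],[22,0],[39,16],[43,0]]
[[11,16],[22,0],[35,19],[37,0],[39,16],[43,0]]
[[11,16],[22,8],[35,19],[37,0],[39,16],[43,0]]
[[10,16],[22,8],[35,19],[37,0],[39,16],[43,0]]
[[8,16],[22,8],[35,19],[37,0],[39,16],[43,0]]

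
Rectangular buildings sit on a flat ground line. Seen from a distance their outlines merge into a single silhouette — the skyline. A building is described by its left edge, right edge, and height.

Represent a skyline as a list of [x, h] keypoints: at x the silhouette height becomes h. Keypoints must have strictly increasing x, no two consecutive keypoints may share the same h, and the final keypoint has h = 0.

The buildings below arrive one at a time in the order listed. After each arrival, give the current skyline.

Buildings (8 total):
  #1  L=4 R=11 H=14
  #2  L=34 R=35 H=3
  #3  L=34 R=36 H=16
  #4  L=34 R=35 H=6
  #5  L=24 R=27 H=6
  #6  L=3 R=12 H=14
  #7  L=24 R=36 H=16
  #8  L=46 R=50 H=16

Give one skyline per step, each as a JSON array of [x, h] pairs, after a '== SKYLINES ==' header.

== SKYLINES ==
[[4,14],[11,0]]
[[4,14],[11,0],[34,3],[35,0]]
[[4,14],[11,0],[34,16],[36,0]]
[[4,14],[11,0],[34,16],[36,0]]
[[4,14],[11,0],[24,6],[27,0],[34,16],[36,0]]
[[3,14],[12,0],[24,6],[27,0],[34,16],[36,0]]
[[3,14],[12,0],[24,16],[36,0]]
[[3,14],[12,0],[24,16],[36,0],[46,16],[50,0]]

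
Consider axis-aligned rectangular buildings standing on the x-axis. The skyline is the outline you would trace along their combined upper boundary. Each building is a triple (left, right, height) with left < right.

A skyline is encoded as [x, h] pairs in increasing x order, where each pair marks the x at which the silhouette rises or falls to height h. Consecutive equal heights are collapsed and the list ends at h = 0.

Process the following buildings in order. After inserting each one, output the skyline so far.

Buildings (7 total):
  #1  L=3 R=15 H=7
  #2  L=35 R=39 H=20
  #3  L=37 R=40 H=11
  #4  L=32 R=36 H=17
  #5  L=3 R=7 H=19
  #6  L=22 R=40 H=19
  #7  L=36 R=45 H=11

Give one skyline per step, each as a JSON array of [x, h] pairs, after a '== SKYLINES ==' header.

== SKYLINES ==
[[3,7],[15,0]]
[[3,7],[15,0],[35,20],[39,0]]
[[3,7],[15,0],[35,20],[39,11],[40,0]]
[[3,7],[15,0],[32,17],[35,20],[39,11],[40,0]]
[[3,19],[7,7],[15,0],[32,17],[35,20],[39,11],[40,0]]
[[3,19],[7,7],[15,0],[22,19],[35,20],[39,19],[40,0]]
[[3,19],[7,7],[15,0],[22,19],[35,20],[39,19],[40,11],[45,0]]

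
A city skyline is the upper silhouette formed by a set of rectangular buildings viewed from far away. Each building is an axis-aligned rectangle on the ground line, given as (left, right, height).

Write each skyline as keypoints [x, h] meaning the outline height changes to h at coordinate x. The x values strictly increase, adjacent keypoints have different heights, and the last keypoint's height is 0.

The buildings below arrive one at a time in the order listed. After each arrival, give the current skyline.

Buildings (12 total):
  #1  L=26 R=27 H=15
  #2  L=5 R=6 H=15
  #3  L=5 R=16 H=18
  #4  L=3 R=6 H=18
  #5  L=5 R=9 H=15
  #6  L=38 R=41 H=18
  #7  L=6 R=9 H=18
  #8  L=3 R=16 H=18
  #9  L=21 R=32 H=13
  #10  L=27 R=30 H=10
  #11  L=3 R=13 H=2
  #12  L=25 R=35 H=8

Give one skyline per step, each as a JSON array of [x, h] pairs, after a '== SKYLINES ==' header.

== SKYLINES ==
[[26,15],[27,0]]
[[5,15],[6,0],[26,15],[27,0]]
[[5,18],[16,0],[26,15],[27,0]]
[[3,18],[16,0],[26,15],[27,0]]
[[3,18],[16,0],[26,15],[27,0]]
[[3,18],[16,0],[26,15],[27,0],[38,18],[41,0]]
[[3,18],[16,0],[26,15],[27,0],[38,18],[41,0]]
[[3,18],[16,0],[26,15],[27,0],[38,18],[41,0]]
[[3,18],[16,0],[21,13],[26,15],[27,13],[32,0],[38,18],[41,0]]
[[3,18],[16,0],[21,13],[26,15],[27,13],[32,0],[38,18],[41,0]]
[[3,18],[16,0],[21,13],[26,15],[27,13],[32,0],[38,18],[41,0]]
[[3,18],[16,0],[21,13],[26,15],[27,13],[32,8],[35,0],[38,18],[41,0]]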